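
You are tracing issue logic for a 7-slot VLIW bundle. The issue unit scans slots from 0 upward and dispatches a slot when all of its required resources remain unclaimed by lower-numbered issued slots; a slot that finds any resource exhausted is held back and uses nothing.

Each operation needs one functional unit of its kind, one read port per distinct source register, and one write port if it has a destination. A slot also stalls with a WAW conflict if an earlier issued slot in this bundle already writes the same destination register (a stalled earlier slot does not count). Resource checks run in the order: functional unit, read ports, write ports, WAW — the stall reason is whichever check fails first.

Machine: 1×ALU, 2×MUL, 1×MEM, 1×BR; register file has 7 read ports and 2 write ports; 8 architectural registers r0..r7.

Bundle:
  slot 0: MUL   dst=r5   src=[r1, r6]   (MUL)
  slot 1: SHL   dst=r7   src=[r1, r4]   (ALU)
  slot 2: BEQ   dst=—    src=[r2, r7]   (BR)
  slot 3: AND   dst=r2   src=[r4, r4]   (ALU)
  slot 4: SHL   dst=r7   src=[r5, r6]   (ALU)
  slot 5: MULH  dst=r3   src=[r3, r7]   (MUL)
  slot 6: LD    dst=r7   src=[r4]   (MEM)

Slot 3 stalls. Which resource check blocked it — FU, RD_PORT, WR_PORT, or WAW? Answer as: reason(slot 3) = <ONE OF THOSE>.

  0. MUL→r5 ⇒ go  {1A/1Mu/1Ld/1B | 5r 1w}
  1. ALU→r7 ⇒ go  {0A/1Mu/1Ld/1B | 3r 0w}
  2. BR ⇒ go  {0A/1Mu/1Ld/0B | 1r 0w}
  3. ALU→r2 ⇒ no(FU)  {0A/1Mu/1Ld/0B | 1r 0w}
  4. ALU→r7 ⇒ no(FU)  {0A/1Mu/1Ld/0B | 1r 0w}
  5. MUL→r3 ⇒ no(RD_PORT)  {0A/1Mu/1Ld/0B | 1r 0w}
  6. MEM→r7 ⇒ no(WR_PORT)  {0A/1Mu/1Ld/0B | 1r 0w}

reason(slot 3) = FU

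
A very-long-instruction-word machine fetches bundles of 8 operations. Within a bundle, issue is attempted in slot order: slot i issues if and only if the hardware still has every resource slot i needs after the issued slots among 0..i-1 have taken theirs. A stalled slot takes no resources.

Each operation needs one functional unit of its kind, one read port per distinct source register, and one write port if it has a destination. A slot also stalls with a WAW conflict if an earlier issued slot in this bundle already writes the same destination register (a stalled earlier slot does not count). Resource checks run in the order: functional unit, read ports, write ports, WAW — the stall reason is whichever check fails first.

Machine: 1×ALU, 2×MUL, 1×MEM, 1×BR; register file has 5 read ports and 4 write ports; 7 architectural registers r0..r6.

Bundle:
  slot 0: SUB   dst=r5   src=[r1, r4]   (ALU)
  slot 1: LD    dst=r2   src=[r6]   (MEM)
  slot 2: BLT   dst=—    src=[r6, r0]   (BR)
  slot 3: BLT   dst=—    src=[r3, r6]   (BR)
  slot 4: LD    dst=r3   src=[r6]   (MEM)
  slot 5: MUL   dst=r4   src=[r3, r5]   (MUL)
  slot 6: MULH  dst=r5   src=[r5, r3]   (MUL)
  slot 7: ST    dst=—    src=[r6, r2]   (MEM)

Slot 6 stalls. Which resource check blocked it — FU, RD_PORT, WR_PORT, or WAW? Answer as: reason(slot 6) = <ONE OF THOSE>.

reason(slot 6) = RD_PORT

  0. ALU→r5 ⇒ go  {0A/2Mu/1Ld/1B | 3r 3w}
  1. MEM→r2 ⇒ go  {0A/2Mu/0Ld/1B | 2r 2w}
  2. BR ⇒ go  {0A/2Mu/0Ld/0B | 0r 2w}
  3. BR ⇒ no(FU)  {0A/2Mu/0Ld/0B | 0r 2w}
  4. MEM→r3 ⇒ no(FU)  {0A/2Mu/0Ld/0B | 0r 2w}
  5. MUL→r4 ⇒ no(RD_PORT)  {0A/2Mu/0Ld/0B | 0r 2w}
  6. MUL→r5 ⇒ no(RD_PORT)  {0A/2Mu/0Ld/0B | 0r 2w}
  7. MEM ⇒ no(FU)  {0A/2Mu/0Ld/0B | 0r 2w}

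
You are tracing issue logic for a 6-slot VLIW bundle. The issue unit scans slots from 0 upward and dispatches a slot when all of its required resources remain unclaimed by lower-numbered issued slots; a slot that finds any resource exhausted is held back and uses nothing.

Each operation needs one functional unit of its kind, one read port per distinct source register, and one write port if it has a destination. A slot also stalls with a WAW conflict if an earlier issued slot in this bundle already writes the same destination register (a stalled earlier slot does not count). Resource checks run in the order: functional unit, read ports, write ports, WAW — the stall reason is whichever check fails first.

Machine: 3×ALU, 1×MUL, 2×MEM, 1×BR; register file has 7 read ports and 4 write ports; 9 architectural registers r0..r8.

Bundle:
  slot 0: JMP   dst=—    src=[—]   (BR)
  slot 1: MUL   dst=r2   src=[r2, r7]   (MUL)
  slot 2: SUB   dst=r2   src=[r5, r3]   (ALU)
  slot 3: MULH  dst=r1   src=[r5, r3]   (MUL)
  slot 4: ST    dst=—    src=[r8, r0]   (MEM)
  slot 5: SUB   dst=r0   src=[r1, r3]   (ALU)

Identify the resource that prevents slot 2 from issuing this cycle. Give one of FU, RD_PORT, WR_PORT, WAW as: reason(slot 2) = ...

reason(slot 2) = WAW

#0 BR src=- dispatched  <A:3 Mu:1 Ld:2 B:0 rd:7 wr:4>
#1 MUL src=r2,r7 dispatched  <A:3 Mu:0 Ld:2 B:0 rd:5 wr:3>
#2 ALU src=r5,r3 held:WAW  <A:3 Mu:0 Ld:2 B:0 rd:5 wr:3>
#3 MUL src=r5,r3 held:FU  <A:3 Mu:0 Ld:2 B:0 rd:5 wr:3>
#4 MEM src=r8,r0 dispatched  <A:3 Mu:0 Ld:1 B:0 rd:3 wr:3>
#5 ALU src=r1,r3 dispatched  <A:2 Mu:0 Ld:1 B:0 rd:1 wr:2>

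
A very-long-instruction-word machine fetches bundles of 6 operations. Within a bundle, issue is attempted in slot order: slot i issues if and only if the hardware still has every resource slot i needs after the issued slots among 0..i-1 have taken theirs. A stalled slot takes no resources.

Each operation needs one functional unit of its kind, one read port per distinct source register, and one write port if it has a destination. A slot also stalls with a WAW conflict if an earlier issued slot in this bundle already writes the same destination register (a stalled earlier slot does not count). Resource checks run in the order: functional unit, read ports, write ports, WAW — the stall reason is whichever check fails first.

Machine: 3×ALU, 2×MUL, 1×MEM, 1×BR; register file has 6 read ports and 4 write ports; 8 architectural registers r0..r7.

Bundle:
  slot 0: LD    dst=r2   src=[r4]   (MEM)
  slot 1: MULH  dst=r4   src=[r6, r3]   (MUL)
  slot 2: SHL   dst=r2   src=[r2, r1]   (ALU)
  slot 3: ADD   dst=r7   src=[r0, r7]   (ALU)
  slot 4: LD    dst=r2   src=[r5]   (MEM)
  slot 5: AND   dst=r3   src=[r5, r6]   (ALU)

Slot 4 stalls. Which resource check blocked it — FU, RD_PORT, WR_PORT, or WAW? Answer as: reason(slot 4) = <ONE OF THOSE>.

(0) want 1×MEM +1rd +1wr — yes → AL3|MU2|ME0|BR1|rd5|wr3
(1) want 1×MUL +2rd +1wr — yes → AL3|MU1|ME0|BR1|rd3|wr2
(2) want 1×ALU +2rd +1wr — WAW → AL3|MU1|ME0|BR1|rd3|wr2
(3) want 1×ALU +2rd +1wr — yes → AL2|MU1|ME0|BR1|rd1|wr1
(4) want 1×MEM +1rd +1wr — FU → AL2|MU1|ME0|BR1|rd1|wr1
(5) want 1×ALU +2rd +1wr — RD_PORT → AL2|MU1|ME0|BR1|rd1|wr1

reason(slot 4) = FU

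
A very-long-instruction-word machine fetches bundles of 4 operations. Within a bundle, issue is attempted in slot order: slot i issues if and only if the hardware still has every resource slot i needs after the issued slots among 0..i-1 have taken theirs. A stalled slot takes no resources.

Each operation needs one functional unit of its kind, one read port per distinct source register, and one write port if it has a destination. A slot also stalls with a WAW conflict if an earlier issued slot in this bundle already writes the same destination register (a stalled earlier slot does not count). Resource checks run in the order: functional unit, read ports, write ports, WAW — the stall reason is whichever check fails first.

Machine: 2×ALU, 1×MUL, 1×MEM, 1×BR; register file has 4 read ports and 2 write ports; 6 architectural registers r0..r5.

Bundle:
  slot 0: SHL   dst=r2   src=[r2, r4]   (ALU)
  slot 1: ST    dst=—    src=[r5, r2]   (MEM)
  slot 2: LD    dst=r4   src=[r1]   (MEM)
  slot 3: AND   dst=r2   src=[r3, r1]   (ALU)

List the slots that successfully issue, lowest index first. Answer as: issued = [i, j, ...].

slot 0 (ALU): ISSUE — free A1,Mu1,Ld1,B1 rp2 wp1
slot 1 (MEM): ISSUE — free A1,Mu1,Ld0,B1 rp0 wp1
slot 2 (MEM): stall FU — free A1,Mu1,Ld0,B1 rp0 wp1
slot 3 (ALU): stall RD_PORT — free A1,Mu1,Ld0,B1 rp0 wp1

issued = [0, 1]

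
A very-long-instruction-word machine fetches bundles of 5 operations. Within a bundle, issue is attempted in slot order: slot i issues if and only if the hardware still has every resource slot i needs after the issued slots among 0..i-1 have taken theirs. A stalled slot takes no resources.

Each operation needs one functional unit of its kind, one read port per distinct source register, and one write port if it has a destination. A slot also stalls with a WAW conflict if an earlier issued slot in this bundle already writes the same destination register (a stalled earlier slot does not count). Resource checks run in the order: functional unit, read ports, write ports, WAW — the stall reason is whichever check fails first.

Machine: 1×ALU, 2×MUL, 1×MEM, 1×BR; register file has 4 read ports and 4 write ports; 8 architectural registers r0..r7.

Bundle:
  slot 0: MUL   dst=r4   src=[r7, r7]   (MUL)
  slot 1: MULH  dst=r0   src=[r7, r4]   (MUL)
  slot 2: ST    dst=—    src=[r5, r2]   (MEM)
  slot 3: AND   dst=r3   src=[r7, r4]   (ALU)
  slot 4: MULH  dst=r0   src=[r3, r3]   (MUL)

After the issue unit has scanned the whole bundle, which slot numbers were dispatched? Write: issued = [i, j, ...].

(0) want 1×MUL +1rd +1wr — yes → AL1|MU1|ME1|BR1|rd3|wr3
(1) want 1×MUL +2rd +1wr — yes → AL1|MU0|ME1|BR1|rd1|wr2
(2) want 1×MEM +2rd +0wr — RD_PORT → AL1|MU0|ME1|BR1|rd1|wr2
(3) want 1×ALU +2rd +1wr — RD_PORT → AL1|MU0|ME1|BR1|rd1|wr2
(4) want 1×MUL +1rd +1wr — FU → AL1|MU0|ME1|BR1|rd1|wr2

issued = [0, 1]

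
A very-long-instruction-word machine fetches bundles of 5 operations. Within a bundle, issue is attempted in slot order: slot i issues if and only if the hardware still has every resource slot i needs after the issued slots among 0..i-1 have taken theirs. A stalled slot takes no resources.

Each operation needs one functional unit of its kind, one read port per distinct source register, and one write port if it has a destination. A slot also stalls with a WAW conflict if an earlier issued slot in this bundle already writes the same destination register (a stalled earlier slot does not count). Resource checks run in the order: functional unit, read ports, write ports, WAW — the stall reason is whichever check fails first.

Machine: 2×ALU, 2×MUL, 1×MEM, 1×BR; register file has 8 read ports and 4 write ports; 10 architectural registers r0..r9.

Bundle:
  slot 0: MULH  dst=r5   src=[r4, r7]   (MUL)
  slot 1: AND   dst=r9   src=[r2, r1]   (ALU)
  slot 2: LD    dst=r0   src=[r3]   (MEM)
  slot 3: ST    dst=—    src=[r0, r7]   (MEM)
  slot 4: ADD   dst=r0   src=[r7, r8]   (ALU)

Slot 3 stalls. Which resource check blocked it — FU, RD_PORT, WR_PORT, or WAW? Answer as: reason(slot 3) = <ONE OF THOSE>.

reason(slot 3) = FU

(0) want 1×MUL +2rd +1wr — yes → AL2|MU1|ME1|BR1|rd6|wr3
(1) want 1×ALU +2rd +1wr — yes → AL1|MU1|ME1|BR1|rd4|wr2
(2) want 1×MEM +1rd +1wr — yes → AL1|MU1|ME0|BR1|rd3|wr1
(3) want 1×MEM +2rd +0wr — FU → AL1|MU1|ME0|BR1|rd3|wr1
(4) want 1×ALU +2rd +1wr — WAW → AL1|MU1|ME0|BR1|rd3|wr1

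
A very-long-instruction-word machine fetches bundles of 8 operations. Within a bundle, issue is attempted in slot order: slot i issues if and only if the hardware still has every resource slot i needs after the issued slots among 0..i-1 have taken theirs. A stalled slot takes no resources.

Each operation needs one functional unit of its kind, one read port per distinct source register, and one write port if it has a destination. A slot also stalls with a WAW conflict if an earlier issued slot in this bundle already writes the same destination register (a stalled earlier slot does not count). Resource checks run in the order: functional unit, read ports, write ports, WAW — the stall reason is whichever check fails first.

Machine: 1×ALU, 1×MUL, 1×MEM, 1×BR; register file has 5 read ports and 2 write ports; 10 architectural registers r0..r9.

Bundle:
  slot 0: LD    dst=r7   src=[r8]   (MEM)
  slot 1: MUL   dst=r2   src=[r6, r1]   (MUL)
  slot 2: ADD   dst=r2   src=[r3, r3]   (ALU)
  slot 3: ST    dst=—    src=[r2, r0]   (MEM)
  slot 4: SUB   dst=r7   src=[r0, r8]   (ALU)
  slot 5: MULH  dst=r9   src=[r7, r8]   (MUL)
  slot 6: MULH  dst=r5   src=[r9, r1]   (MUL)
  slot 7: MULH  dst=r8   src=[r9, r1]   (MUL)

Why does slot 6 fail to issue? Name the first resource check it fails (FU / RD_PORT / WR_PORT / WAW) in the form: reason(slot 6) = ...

reason(slot 6) = FU

(0) want 1×MEM +1rd +1wr — yes → AL1|MU1|ME0|BR1|rd4|wr1
(1) want 1×MUL +2rd +1wr — yes → AL1|MU0|ME0|BR1|rd2|wr0
(2) want 1×ALU +1rd +1wr — WR_PORT → AL1|MU0|ME0|BR1|rd2|wr0
(3) want 1×MEM +2rd +0wr — FU → AL1|MU0|ME0|BR1|rd2|wr0
(4) want 1×ALU +2rd +1wr — WR_PORT → AL1|MU0|ME0|BR1|rd2|wr0
(5) want 1×MUL +2rd +1wr — FU → AL1|MU0|ME0|BR1|rd2|wr0
(6) want 1×MUL +2rd +1wr — FU → AL1|MU0|ME0|BR1|rd2|wr0
(7) want 1×MUL +2rd +1wr — FU → AL1|MU0|ME0|BR1|rd2|wr0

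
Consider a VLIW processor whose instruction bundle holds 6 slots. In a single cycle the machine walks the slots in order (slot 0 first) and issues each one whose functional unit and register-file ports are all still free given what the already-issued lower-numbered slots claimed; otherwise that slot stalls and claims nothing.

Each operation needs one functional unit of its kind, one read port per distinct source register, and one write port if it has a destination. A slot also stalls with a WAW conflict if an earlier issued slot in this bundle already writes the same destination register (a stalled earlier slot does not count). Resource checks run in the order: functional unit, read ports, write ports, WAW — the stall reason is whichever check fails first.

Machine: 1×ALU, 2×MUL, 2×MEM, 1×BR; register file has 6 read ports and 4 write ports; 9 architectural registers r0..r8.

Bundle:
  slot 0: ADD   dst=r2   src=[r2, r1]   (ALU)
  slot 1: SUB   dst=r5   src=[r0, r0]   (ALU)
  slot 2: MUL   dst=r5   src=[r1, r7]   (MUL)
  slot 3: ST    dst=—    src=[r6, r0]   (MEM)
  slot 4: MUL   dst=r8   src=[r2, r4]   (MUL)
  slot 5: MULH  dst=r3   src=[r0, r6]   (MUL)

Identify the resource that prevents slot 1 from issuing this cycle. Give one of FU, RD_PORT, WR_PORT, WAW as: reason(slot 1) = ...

  0. ALU→r2 ⇒ go  {0A/2Mu/2Ld/1B | 4r 3w}
  1. ALU→r5 ⇒ no(FU)  {0A/2Mu/2Ld/1B | 4r 3w}
  2. MUL→r5 ⇒ go  {0A/1Mu/2Ld/1B | 2r 2w}
  3. MEM ⇒ go  {0A/1Mu/1Ld/1B | 0r 2w}
  4. MUL→r8 ⇒ no(RD_PORT)  {0A/1Mu/1Ld/1B | 0r 2w}
  5. MUL→r3 ⇒ no(RD_PORT)  {0A/1Mu/1Ld/1B | 0r 2w}

reason(slot 1) = FU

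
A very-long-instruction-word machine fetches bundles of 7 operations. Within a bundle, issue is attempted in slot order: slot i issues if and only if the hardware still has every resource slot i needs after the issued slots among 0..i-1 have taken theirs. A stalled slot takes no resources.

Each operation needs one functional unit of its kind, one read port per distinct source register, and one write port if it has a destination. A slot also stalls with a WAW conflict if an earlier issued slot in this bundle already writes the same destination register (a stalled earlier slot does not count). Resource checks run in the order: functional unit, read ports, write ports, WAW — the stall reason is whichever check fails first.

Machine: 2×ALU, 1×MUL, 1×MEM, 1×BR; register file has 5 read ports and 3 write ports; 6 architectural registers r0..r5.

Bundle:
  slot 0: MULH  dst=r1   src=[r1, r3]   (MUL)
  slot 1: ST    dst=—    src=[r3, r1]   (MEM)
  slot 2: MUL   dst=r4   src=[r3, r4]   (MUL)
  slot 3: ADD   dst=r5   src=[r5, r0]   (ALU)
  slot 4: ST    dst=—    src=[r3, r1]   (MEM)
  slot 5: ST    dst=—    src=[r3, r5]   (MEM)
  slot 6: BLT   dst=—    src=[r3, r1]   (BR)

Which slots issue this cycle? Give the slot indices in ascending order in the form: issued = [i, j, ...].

issued = [0, 1]

#0 MUL src=r1,r3 dispatched  <A:2 Mu:0 Ld:1 B:1 rd:3 wr:2>
#1 MEM src=r3,r1 dispatched  <A:2 Mu:0 Ld:0 B:1 rd:1 wr:2>
#2 MUL src=r3,r4 held:FU  <A:2 Mu:0 Ld:0 B:1 rd:1 wr:2>
#3 ALU src=r5,r0 held:RD_PORT  <A:2 Mu:0 Ld:0 B:1 rd:1 wr:2>
#4 MEM src=r3,r1 held:FU  <A:2 Mu:0 Ld:0 B:1 rd:1 wr:2>
#5 MEM src=r3,r5 held:FU  <A:2 Mu:0 Ld:0 B:1 rd:1 wr:2>
#6 BR src=r3,r1 held:RD_PORT  <A:2 Mu:0 Ld:0 B:1 rd:1 wr:2>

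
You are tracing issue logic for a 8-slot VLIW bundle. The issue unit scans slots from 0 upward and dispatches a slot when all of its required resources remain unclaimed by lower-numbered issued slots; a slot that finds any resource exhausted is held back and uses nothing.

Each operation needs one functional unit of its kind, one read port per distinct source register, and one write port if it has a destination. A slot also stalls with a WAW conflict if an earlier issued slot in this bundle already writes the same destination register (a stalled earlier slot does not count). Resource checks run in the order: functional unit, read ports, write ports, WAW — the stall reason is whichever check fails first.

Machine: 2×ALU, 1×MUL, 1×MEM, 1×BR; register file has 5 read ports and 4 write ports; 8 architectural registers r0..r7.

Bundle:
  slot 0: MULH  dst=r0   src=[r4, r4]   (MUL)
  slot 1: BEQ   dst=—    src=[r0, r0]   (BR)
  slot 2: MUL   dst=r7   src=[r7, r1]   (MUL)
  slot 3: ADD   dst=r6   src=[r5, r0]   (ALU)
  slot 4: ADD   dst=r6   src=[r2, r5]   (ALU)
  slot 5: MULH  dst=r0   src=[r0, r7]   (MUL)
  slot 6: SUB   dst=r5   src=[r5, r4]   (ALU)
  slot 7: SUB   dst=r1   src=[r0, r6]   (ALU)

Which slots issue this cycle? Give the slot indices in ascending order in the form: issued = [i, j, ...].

issued = [0, 1, 3]

#0 MUL src=r4,r4 dispatched  <A:2 Mu:0 Ld:1 B:1 rd:4 wr:3>
#1 BR src=r0,r0 dispatched  <A:2 Mu:0 Ld:1 B:0 rd:3 wr:3>
#2 MUL src=r7,r1 held:FU  <A:2 Mu:0 Ld:1 B:0 rd:3 wr:3>
#3 ALU src=r5,r0 dispatched  <A:1 Mu:0 Ld:1 B:0 rd:1 wr:2>
#4 ALU src=r2,r5 held:RD_PORT  <A:1 Mu:0 Ld:1 B:0 rd:1 wr:2>
#5 MUL src=r0,r7 held:FU  <A:1 Mu:0 Ld:1 B:0 rd:1 wr:2>
#6 ALU src=r5,r4 held:RD_PORT  <A:1 Mu:0 Ld:1 B:0 rd:1 wr:2>
#7 ALU src=r0,r6 held:RD_PORT  <A:1 Mu:0 Ld:1 B:0 rd:1 wr:2>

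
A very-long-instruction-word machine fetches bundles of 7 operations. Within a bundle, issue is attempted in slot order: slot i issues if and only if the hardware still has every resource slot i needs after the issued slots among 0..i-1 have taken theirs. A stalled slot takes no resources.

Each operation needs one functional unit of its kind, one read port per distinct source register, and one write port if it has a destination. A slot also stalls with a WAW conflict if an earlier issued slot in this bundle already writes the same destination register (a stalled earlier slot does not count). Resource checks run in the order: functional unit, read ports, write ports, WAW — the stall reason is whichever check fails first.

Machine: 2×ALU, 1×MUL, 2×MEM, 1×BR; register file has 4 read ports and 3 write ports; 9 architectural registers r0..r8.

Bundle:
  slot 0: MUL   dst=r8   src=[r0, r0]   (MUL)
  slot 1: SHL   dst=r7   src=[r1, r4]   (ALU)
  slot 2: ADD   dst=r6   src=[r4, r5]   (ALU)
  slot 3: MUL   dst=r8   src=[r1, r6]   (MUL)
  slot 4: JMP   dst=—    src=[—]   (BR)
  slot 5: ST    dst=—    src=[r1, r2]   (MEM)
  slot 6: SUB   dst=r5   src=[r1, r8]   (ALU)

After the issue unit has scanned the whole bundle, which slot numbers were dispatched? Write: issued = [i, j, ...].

[0] MUL needs rd=1 wr=1: ok; after: ALU=2 MUL=0 MEM=2 BR=1, R=3, W=2
[1] ALU needs rd=2 wr=1: ok; after: ALU=1 MUL=0 MEM=2 BR=1, R=1, W=1
[2] ALU needs rd=2 wr=1: RD_PORT; after: ALU=1 MUL=0 MEM=2 BR=1, R=1, W=1
[3] MUL needs rd=2 wr=1: FU; after: ALU=1 MUL=0 MEM=2 BR=1, R=1, W=1
[4] BR needs rd=0 wr=0: ok; after: ALU=1 MUL=0 MEM=2 BR=0, R=1, W=1
[5] MEM needs rd=2 wr=0: RD_PORT; after: ALU=1 MUL=0 MEM=2 BR=0, R=1, W=1
[6] ALU needs rd=2 wr=1: RD_PORT; after: ALU=1 MUL=0 MEM=2 BR=0, R=1, W=1

issued = [0, 1, 4]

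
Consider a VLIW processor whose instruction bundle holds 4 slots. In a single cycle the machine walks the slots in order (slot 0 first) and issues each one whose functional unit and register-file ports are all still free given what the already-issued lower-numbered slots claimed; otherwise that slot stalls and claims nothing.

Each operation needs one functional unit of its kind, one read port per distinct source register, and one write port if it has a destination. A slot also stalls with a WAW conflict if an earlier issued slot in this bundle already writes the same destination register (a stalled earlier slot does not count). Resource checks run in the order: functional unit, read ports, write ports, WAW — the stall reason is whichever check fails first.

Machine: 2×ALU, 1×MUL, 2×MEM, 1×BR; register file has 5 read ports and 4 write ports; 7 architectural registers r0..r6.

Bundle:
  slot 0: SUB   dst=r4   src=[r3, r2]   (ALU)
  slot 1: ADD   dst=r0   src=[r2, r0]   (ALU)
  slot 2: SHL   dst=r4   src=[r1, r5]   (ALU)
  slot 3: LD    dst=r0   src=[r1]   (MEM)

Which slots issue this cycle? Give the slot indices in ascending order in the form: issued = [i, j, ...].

issued = [0, 1]

#0 ALU src=r3,r2 dispatched  <A:1 Mu:1 Ld:2 B:1 rd:3 wr:3>
#1 ALU src=r2,r0 dispatched  <A:0 Mu:1 Ld:2 B:1 rd:1 wr:2>
#2 ALU src=r1,r5 held:FU  <A:0 Mu:1 Ld:2 B:1 rd:1 wr:2>
#3 MEM src=r1 held:WAW  <A:0 Mu:1 Ld:2 B:1 rd:1 wr:2>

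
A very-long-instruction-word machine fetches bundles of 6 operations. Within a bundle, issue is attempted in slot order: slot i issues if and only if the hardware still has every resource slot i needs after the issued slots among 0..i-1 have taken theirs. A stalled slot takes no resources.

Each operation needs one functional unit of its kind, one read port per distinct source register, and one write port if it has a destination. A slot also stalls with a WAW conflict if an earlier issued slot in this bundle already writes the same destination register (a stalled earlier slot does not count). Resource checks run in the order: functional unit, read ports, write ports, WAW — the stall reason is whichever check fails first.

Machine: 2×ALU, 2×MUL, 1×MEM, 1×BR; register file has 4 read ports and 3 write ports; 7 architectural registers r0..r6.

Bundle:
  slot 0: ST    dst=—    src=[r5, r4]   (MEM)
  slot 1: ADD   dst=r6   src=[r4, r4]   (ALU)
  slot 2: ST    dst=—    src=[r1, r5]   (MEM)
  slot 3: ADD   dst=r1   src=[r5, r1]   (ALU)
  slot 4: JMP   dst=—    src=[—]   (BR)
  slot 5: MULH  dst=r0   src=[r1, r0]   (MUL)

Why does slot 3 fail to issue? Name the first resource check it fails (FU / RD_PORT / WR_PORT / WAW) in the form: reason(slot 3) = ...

reason(slot 3) = RD_PORT

  0. MEM ⇒ go  {2A/2Mu/0Ld/1B | 2r 3w}
  1. ALU→r6 ⇒ go  {1A/2Mu/0Ld/1B | 1r 2w}
  2. MEM ⇒ no(FU)  {1A/2Mu/0Ld/1B | 1r 2w}
  3. ALU→r1 ⇒ no(RD_PORT)  {1A/2Mu/0Ld/1B | 1r 2w}
  4. BR ⇒ go  {1A/2Mu/0Ld/0B | 1r 2w}
  5. MUL→r0 ⇒ no(RD_PORT)  {1A/2Mu/0Ld/0B | 1r 2w}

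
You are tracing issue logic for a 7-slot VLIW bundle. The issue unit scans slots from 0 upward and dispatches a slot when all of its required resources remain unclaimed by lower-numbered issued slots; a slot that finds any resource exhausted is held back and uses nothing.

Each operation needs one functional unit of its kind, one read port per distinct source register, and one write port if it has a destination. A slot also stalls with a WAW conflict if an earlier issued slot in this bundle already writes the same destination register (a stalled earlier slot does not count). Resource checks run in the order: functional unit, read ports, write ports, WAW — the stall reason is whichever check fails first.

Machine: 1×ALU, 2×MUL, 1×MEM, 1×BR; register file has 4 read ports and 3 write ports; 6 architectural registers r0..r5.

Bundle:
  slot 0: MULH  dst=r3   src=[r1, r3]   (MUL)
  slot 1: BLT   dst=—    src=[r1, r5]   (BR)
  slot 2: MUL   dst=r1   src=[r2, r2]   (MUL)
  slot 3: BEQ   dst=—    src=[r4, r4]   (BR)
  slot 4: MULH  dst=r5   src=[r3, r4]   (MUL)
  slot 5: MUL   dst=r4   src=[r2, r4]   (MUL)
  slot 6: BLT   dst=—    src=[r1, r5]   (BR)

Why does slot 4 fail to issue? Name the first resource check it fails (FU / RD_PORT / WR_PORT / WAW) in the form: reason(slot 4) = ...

(0) want 1×MUL +2rd +1wr — yes → AL1|MU1|ME1|BR1|rd2|wr2
(1) want 1×BR +2rd +0wr — yes → AL1|MU1|ME1|BR0|rd0|wr2
(2) want 1×MUL +1rd +1wr — RD_PORT → AL1|MU1|ME1|BR0|rd0|wr2
(3) want 1×BR +1rd +0wr — FU → AL1|MU1|ME1|BR0|rd0|wr2
(4) want 1×MUL +2rd +1wr — RD_PORT → AL1|MU1|ME1|BR0|rd0|wr2
(5) want 1×MUL +2rd +1wr — RD_PORT → AL1|MU1|ME1|BR0|rd0|wr2
(6) want 1×BR +2rd +0wr — FU → AL1|MU1|ME1|BR0|rd0|wr2

reason(slot 4) = RD_PORT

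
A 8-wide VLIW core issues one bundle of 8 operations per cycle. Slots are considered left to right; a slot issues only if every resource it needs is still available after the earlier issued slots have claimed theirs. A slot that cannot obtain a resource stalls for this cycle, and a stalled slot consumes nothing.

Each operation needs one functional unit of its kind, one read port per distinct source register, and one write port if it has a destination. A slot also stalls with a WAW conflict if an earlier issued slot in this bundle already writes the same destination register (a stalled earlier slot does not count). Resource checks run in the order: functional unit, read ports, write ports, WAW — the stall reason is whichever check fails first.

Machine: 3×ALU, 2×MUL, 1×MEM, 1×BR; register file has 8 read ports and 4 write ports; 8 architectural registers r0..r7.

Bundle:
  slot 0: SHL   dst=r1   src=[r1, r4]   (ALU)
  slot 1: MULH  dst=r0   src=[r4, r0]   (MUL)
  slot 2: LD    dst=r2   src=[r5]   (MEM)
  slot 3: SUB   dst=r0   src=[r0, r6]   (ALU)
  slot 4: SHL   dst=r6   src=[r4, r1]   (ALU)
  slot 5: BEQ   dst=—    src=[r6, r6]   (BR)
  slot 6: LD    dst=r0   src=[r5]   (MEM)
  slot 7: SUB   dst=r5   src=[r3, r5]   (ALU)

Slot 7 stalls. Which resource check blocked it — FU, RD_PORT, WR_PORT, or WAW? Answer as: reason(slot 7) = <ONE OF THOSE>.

slot 0 (ALU): ISSUE — free A2,Mu2,Ld1,B1 rp6 wp3
slot 1 (MUL): ISSUE — free A2,Mu1,Ld1,B1 rp4 wp2
slot 2 (MEM): ISSUE — free A2,Mu1,Ld0,B1 rp3 wp1
slot 3 (ALU): stall WAW — free A2,Mu1,Ld0,B1 rp3 wp1
slot 4 (ALU): ISSUE — free A1,Mu1,Ld0,B1 rp1 wp0
slot 5 (BR): ISSUE — free A1,Mu1,Ld0,B0 rp0 wp0
slot 6 (MEM): stall FU — free A1,Mu1,Ld0,B0 rp0 wp0
slot 7 (ALU): stall RD_PORT — free A1,Mu1,Ld0,B0 rp0 wp0

reason(slot 7) = RD_PORT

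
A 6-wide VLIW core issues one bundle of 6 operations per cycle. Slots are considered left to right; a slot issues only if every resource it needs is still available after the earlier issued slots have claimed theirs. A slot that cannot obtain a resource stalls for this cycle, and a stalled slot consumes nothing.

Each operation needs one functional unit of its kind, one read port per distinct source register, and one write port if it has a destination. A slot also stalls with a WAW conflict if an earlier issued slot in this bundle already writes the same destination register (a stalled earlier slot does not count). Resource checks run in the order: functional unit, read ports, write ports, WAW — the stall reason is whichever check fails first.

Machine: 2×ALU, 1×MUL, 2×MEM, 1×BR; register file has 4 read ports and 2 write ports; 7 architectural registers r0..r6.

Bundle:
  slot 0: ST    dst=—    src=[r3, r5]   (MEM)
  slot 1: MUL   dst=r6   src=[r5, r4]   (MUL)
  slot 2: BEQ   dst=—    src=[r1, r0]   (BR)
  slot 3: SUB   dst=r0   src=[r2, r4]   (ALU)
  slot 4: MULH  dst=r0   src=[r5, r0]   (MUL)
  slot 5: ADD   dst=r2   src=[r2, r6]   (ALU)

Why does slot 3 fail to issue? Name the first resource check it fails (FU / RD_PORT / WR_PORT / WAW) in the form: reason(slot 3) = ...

  0. MEM ⇒ go  {2A/1Mu/1Ld/1B | 2r 2w}
  1. MUL→r6 ⇒ go  {2A/0Mu/1Ld/1B | 0r 1w}
  2. BR ⇒ no(RD_PORT)  {2A/0Mu/1Ld/1B | 0r 1w}
  3. ALU→r0 ⇒ no(RD_PORT)  {2A/0Mu/1Ld/1B | 0r 1w}
  4. MUL→r0 ⇒ no(FU)  {2A/0Mu/1Ld/1B | 0r 1w}
  5. ALU→r2 ⇒ no(RD_PORT)  {2A/0Mu/1Ld/1B | 0r 1w}

reason(slot 3) = RD_PORT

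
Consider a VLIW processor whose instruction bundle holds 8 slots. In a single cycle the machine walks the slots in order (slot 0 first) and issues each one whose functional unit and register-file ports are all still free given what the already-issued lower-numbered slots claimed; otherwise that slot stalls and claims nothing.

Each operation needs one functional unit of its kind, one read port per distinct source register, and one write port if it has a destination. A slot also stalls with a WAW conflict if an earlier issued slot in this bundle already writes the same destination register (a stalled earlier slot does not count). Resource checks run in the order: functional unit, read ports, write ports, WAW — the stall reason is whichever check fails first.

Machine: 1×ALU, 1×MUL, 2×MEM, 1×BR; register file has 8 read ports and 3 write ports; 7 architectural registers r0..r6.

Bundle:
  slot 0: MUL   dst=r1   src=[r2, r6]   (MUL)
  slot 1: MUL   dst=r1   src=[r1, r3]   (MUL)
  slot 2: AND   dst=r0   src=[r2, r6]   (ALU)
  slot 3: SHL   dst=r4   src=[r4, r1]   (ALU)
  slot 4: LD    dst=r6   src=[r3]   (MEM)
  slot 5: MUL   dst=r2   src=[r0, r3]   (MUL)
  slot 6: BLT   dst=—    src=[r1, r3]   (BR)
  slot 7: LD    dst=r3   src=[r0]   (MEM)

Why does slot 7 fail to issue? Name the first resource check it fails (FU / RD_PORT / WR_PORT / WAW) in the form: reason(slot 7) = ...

reason(slot 7) = WR_PORT

(0) want 1×MUL +2rd +1wr — yes → AL1|MU0|ME2|BR1|rd6|wr2
(1) want 1×MUL +2rd +1wr — FU → AL1|MU0|ME2|BR1|rd6|wr2
(2) want 1×ALU +2rd +1wr — yes → AL0|MU0|ME2|BR1|rd4|wr1
(3) want 1×ALU +2rd +1wr — FU → AL0|MU0|ME2|BR1|rd4|wr1
(4) want 1×MEM +1rd +1wr — yes → AL0|MU0|ME1|BR1|rd3|wr0
(5) want 1×MUL +2rd +1wr — FU → AL0|MU0|ME1|BR1|rd3|wr0
(6) want 1×BR +2rd +0wr — yes → AL0|MU0|ME1|BR0|rd1|wr0
(7) want 1×MEM +1rd +1wr — WR_PORT → AL0|MU0|ME1|BR0|rd1|wr0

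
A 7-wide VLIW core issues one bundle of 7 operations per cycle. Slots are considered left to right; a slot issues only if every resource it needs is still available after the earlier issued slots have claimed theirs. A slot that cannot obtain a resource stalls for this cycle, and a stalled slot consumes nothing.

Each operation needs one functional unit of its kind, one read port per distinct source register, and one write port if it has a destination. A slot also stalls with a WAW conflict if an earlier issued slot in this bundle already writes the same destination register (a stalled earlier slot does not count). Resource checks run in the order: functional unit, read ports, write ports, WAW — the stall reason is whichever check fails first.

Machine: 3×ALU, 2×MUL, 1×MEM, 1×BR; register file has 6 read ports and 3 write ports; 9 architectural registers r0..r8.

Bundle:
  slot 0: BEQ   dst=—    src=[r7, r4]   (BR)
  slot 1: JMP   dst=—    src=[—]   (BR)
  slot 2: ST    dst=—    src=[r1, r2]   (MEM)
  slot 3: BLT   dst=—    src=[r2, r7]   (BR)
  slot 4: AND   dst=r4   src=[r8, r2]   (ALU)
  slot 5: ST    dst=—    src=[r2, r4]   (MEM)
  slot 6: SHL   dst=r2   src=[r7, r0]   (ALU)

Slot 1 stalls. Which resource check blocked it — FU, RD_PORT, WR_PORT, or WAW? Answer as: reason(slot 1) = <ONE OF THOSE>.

reason(slot 1) = FU

  0. BR ⇒ go  {3A/2Mu/1Ld/0B | 4r 3w}
  1. BR ⇒ no(FU)  {3A/2Mu/1Ld/0B | 4r 3w}
  2. MEM ⇒ go  {3A/2Mu/0Ld/0B | 2r 3w}
  3. BR ⇒ no(FU)  {3A/2Mu/0Ld/0B | 2r 3w}
  4. ALU→r4 ⇒ go  {2A/2Mu/0Ld/0B | 0r 2w}
  5. MEM ⇒ no(FU)  {2A/2Mu/0Ld/0B | 0r 2w}
  6. ALU→r2 ⇒ no(RD_PORT)  {2A/2Mu/0Ld/0B | 0r 2w}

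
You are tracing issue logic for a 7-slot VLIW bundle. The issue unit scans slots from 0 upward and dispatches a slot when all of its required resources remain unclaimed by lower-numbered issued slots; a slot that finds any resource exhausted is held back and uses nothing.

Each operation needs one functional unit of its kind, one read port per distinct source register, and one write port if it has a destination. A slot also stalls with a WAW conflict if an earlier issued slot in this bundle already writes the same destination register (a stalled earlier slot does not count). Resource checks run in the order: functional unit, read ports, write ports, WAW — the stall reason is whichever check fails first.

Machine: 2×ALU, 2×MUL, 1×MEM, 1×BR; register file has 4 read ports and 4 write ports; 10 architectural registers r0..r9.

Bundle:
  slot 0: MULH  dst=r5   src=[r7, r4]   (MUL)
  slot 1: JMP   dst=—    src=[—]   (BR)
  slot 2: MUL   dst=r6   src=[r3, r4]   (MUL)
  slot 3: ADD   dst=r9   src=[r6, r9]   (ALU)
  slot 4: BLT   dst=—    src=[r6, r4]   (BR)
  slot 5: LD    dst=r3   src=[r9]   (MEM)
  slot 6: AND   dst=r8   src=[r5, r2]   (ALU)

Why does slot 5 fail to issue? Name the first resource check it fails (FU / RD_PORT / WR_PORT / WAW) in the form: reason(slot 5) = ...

slot 0 (MUL): ISSUE — free A2,Mu1,Ld1,B1 rp2 wp3
slot 1 (BR): ISSUE — free A2,Mu1,Ld1,B0 rp2 wp3
slot 2 (MUL): ISSUE — free A2,Mu0,Ld1,B0 rp0 wp2
slot 3 (ALU): stall RD_PORT — free A2,Mu0,Ld1,B0 rp0 wp2
slot 4 (BR): stall FU — free A2,Mu0,Ld1,B0 rp0 wp2
slot 5 (MEM): stall RD_PORT — free A2,Mu0,Ld1,B0 rp0 wp2
slot 6 (ALU): stall RD_PORT — free A2,Mu0,Ld1,B0 rp0 wp2

reason(slot 5) = RD_PORT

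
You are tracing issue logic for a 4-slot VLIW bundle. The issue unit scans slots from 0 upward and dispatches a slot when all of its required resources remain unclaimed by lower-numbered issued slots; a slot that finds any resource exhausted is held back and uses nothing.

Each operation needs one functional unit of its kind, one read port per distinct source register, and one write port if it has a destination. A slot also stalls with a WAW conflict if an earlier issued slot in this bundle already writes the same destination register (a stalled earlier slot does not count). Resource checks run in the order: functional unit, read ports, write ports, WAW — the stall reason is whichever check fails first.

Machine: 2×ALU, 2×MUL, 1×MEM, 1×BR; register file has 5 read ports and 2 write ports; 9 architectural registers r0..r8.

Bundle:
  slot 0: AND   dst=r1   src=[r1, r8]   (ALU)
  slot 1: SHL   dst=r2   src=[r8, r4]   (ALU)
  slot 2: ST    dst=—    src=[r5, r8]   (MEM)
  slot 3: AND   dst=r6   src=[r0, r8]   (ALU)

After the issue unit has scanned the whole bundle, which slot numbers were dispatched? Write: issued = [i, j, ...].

issued = [0, 1]

(0) want 1×ALU +2rd +1wr — yes → AL1|MU2|ME1|BR1|rd3|wr1
(1) want 1×ALU +2rd +1wr — yes → AL0|MU2|ME1|BR1|rd1|wr0
(2) want 1×MEM +2rd +0wr — RD_PORT → AL0|MU2|ME1|BR1|rd1|wr0
(3) want 1×ALU +2rd +1wr — FU → AL0|MU2|ME1|BR1|rd1|wr0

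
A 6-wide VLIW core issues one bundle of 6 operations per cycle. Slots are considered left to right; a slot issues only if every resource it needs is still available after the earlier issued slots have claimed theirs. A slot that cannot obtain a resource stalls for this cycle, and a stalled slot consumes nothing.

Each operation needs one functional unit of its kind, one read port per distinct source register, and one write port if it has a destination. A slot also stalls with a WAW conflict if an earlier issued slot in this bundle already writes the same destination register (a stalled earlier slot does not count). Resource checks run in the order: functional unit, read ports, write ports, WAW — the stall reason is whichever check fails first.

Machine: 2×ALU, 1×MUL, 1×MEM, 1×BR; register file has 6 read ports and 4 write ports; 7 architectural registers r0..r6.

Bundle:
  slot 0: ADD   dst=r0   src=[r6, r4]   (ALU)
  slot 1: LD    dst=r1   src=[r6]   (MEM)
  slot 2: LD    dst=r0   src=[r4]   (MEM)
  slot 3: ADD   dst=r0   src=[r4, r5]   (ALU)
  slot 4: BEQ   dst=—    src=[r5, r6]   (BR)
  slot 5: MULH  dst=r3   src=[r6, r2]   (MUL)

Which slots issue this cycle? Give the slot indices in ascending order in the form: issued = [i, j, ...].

issued = [0, 1, 4]

#0 ALU src=r6,r4 dispatched  <A:1 Mu:1 Ld:1 B:1 rd:4 wr:3>
#1 MEM src=r6 dispatched  <A:1 Mu:1 Ld:0 B:1 rd:3 wr:2>
#2 MEM src=r4 held:FU  <A:1 Mu:1 Ld:0 B:1 rd:3 wr:2>
#3 ALU src=r4,r5 held:WAW  <A:1 Mu:1 Ld:0 B:1 rd:3 wr:2>
#4 BR src=r5,r6 dispatched  <A:1 Mu:1 Ld:0 B:0 rd:1 wr:2>
#5 MUL src=r6,r2 held:RD_PORT  <A:1 Mu:1 Ld:0 B:0 rd:1 wr:2>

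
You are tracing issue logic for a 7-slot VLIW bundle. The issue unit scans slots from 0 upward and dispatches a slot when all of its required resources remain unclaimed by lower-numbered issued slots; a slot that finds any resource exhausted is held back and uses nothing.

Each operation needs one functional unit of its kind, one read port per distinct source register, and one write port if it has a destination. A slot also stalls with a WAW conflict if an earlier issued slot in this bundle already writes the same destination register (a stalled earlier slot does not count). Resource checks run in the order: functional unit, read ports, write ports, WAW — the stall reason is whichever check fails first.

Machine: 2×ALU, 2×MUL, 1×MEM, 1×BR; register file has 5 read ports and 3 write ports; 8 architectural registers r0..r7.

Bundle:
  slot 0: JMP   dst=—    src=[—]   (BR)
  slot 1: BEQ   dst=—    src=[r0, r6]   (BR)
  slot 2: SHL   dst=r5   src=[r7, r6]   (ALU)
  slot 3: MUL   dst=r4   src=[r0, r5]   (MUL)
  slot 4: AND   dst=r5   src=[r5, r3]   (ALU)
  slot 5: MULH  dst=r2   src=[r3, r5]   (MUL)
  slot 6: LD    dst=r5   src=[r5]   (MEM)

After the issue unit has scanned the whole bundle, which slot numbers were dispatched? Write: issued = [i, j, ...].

issued = [0, 2, 3]

slot 0 (BR): ISSUE — free A2,Mu2,Ld1,B0 rp5 wp3
slot 1 (BR): stall FU — free A2,Mu2,Ld1,B0 rp5 wp3
slot 2 (ALU): ISSUE — free A1,Mu2,Ld1,B0 rp3 wp2
slot 3 (MUL): ISSUE — free A1,Mu1,Ld1,B0 rp1 wp1
slot 4 (ALU): stall RD_PORT — free A1,Mu1,Ld1,B0 rp1 wp1
slot 5 (MUL): stall RD_PORT — free A1,Mu1,Ld1,B0 rp1 wp1
slot 6 (MEM): stall WAW — free A1,Mu1,Ld1,B0 rp1 wp1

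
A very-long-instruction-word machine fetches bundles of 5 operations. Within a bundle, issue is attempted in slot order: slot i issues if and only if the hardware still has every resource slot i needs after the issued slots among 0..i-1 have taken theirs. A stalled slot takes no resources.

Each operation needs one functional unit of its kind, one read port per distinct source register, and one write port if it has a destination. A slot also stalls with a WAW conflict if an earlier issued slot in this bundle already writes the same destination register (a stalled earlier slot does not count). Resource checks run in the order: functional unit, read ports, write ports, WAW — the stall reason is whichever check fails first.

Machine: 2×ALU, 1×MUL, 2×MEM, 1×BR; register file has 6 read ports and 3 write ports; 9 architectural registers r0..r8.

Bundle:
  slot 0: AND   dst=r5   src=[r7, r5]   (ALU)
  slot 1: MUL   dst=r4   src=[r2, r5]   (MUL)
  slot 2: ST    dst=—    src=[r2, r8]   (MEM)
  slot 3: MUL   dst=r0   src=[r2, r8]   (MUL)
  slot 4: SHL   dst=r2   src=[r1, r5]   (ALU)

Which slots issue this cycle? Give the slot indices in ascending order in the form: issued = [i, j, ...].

  0. ALU→r5 ⇒ go  {1A/1Mu/2Ld/1B | 4r 2w}
  1. MUL→r4 ⇒ go  {1A/0Mu/2Ld/1B | 2r 1w}
  2. MEM ⇒ go  {1A/0Mu/1Ld/1B | 0r 1w}
  3. MUL→r0 ⇒ no(FU)  {1A/0Mu/1Ld/1B | 0r 1w}
  4. ALU→r2 ⇒ no(RD_PORT)  {1A/0Mu/1Ld/1B | 0r 1w}

issued = [0, 1, 2]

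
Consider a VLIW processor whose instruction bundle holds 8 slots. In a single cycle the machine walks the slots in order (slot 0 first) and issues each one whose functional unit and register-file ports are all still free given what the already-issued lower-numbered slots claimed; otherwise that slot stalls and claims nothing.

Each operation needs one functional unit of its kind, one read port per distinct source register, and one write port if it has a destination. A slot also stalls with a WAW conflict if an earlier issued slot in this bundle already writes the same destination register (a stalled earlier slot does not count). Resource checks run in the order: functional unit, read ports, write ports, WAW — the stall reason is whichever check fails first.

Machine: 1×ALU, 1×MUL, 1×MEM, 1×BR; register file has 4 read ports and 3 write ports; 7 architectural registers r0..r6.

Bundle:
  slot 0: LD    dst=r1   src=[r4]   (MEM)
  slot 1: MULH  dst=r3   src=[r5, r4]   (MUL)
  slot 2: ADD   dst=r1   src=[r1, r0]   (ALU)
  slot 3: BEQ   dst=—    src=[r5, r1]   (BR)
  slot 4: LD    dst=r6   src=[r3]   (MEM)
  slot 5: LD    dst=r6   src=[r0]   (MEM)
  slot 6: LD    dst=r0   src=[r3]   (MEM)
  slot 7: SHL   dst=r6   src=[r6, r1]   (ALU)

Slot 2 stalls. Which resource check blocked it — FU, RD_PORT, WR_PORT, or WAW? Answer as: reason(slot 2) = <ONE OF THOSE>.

reason(slot 2) = RD_PORT

slot 0 (MEM): ISSUE — free A1,Mu1,Ld0,B1 rp3 wp2
slot 1 (MUL): ISSUE — free A1,Mu0,Ld0,B1 rp1 wp1
slot 2 (ALU): stall RD_PORT — free A1,Mu0,Ld0,B1 rp1 wp1
slot 3 (BR): stall RD_PORT — free A1,Mu0,Ld0,B1 rp1 wp1
slot 4 (MEM): stall FU — free A1,Mu0,Ld0,B1 rp1 wp1
slot 5 (MEM): stall FU — free A1,Mu0,Ld0,B1 rp1 wp1
slot 6 (MEM): stall FU — free A1,Mu0,Ld0,B1 rp1 wp1
slot 7 (ALU): stall RD_PORT — free A1,Mu0,Ld0,B1 rp1 wp1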